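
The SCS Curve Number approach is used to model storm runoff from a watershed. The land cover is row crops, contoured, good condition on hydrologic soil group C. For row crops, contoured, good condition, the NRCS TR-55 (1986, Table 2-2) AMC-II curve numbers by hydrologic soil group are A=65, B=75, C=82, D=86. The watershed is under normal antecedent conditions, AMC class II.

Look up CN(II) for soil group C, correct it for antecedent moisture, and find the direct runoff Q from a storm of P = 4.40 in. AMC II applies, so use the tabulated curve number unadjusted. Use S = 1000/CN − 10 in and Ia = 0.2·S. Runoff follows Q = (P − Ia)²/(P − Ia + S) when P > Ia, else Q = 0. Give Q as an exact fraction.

Q = 329672/129355 in ≈ 2.549 in

NRCS table: row crops, contoured, good condition, soil group C → CN(II) = 82
CN(II) = 82; AMC II needs no correction.
Max retention: S = 1000/82 − 10 = 90/41 in (≈ 2.195 in)
Initial abstraction Ia = S/5 = (90/41)/5 = 18/41 ≈ 0.439 in
Excess rainfall: 4.400 − 0.439 = 3.961 in; P > Ia so Q > 0
Q = (812/205)²/((812/205) + 90/41) = (659344/42025)/(1262/205) = 329672/129355 in ≈ 2.549 in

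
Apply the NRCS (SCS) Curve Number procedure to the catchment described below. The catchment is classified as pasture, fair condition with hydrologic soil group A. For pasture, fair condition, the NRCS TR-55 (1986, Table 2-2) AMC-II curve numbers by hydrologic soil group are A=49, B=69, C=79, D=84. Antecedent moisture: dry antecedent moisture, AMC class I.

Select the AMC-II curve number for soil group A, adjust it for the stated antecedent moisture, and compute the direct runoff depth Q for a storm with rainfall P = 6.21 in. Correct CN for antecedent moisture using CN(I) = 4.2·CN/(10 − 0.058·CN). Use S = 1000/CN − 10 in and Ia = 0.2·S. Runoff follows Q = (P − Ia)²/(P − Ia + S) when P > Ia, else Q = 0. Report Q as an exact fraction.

Q = 1849258009/30630002900 in ≈ 0.060 in

NRCS table: pasture, fair condition, soil group A → CN(II) = 49
CN(I) from CN(II)=49: (4.2·49)/(10 − 0.058·49) = 34300/1193 ≈ 28.751
Retention S: 1000/CN − 10 with CN=28.751 → S = 8500/343 ≈ 24.781 in
Ia = 0.2·(8500/343) = 1700/343 in ≈ 4.956 in
P − Ia = 6.210 − 4.956 = 43003/34300 ≈ 1.254 in (> 0, runoff occurs)
Q: (43003/34300)² ÷ (893003/34300) = 1849258009/30630002900 in (≈ 0.060 in)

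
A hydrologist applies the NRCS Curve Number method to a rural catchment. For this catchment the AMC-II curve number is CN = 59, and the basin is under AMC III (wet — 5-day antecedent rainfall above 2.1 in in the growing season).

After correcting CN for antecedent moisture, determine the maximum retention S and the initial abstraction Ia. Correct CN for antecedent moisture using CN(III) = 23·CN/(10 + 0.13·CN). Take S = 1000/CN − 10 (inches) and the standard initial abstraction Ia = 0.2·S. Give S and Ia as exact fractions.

S = 4100/1357 in ≈ 3.021 in; Ia = 820/1357 in ≈ 0.604 in

Wet (AMC III): CN(III) = 23·59/(10 + 0.13·59) = 1357/(1767/100) = 135700/1767 ≈ 76.797
S = 1000/(135700/1767) − 10 = 4100/1357 in ≈ 3.021 in
Ia = 0.2·(4100/1357) = 820/1357 in ≈ 0.604 in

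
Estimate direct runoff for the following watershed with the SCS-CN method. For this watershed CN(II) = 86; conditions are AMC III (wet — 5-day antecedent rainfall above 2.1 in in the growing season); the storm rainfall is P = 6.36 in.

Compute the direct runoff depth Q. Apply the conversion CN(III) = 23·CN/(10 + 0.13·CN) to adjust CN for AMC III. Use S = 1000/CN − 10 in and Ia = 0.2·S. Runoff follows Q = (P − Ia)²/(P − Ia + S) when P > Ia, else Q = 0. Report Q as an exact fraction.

Adjust CN=86 to AMC III: 23·86/(10 + 0.13·86) → 1978 ÷ (1059/50) = 98900/1059 ≈ 93.390
Max retention: S = 1000/(98900/1059) − 10 = 700/989 in (≈ 0.708 in)
Initial abstraction Ia = S/5 = (700/989)/5 = 140/989 ≈ 0.142 in
P − Ia = 6.360 − 0.142 = 153751/24725 ≈ 6.218 in (> 0, runoff occurs)
Q: (153751/24725)² ÷ (171251/24725) = 23639370001/4234180975 in (≈ 5.583 in)

Q = 23639370001/4234180975 in ≈ 5.583 in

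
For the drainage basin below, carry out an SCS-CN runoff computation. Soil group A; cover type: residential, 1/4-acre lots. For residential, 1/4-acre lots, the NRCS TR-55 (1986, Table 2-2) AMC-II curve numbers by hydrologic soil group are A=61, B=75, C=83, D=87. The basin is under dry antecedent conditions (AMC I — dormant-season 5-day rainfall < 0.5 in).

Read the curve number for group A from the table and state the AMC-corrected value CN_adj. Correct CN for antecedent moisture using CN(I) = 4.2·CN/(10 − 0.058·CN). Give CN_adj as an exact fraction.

NRCS table: residential, 1/4-acre lots, soil group A → CN(II) = 61
Adjust CN=61 to AMC I: 4.2·61/(10 − 0.058·61) → (1281/5) ÷ (3231/500) = 42700/1077 ≈ 39.647

CN_adj = 42700/1077 ≈ 39.647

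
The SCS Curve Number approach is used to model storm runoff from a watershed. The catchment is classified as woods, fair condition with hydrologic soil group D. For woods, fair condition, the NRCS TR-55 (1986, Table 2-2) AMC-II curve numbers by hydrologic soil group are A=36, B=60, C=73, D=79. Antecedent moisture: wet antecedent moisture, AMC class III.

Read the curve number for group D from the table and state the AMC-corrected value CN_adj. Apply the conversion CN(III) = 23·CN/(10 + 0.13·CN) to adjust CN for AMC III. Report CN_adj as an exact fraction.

NRCS table: woods, fair condition, soil group D → CN(II) = 79
CN(III) from CN(II)=79: (23·79)/(10 + 0.13·79) = 181700/2027 ≈ 89.640

CN_adj = 181700/2027 ≈ 89.640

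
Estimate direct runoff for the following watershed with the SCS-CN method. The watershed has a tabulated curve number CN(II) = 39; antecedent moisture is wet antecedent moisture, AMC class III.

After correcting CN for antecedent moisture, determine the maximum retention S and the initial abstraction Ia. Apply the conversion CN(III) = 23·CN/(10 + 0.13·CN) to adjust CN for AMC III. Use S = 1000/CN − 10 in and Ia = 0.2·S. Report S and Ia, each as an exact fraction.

CN(III) from CN(II)=39: (23·39)/(10 + 0.13·39) = 89700/1507 ≈ 59.522
Retention S: 1000/CN − 10 with CN=59.522 → S = 6100/897 ≈ 6.800 in
Ia = 0.2·(6100/897) = 1220/897 in ≈ 1.360 in

S = 6100/897 in ≈ 6.800 in; Ia = 1220/897 in ≈ 1.360 in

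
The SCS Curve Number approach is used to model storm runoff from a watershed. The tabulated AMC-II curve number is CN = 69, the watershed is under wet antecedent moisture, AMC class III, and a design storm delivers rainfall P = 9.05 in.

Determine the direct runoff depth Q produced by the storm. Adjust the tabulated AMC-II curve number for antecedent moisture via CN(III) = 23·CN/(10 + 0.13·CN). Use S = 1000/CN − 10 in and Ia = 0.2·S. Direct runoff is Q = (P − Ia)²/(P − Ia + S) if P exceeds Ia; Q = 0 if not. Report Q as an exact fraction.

Adjust CN=69 to AMC III: 23·69/(10 + 0.13·69) → 1587 ÷ (1897/100) = 158700/1897 ≈ 83.658
Retention S: 1000/CN − 10 with CN=83.658 → S = 3100/1587 ≈ 1.953 in
Ia = 0.2·(3100/1587) = 620/1587 in ≈ 0.391 in
Since P=9.050 > Ia=0.391: effective rainfall P−Ia = 274847/31740 in
Q: (274847/31740)² ÷ (336847/31740) = 75540873409/10691523780 in (≈ 7.065 in)

Q = 75540873409/10691523780 in ≈ 7.065 in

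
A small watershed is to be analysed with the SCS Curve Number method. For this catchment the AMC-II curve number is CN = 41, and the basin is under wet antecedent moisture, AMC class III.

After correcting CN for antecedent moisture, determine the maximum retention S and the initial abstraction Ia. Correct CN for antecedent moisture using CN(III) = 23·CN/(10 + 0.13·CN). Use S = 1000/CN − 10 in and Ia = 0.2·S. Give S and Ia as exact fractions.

S = 5900/943 in ≈ 6.257 in; Ia = 1180/943 in ≈ 1.251 in

CN(III) from CN(II)=41: (23·41)/(10 + 0.13·41) = 94300/1533 ≈ 61.513
Retention S: 1000/CN − 10 with CN=61.513 → S = 5900/943 ≈ 6.257 in
Ia = 0.2·(5900/943) = 1180/943 in ≈ 1.251 in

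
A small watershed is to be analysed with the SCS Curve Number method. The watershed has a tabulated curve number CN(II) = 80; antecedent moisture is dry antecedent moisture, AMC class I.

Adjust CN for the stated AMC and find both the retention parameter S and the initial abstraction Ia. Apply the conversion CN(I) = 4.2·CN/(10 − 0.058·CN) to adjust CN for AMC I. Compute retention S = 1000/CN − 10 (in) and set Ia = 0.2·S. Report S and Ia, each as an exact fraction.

S = 125/21 in ≈ 5.952 in; Ia = 25/21 in ≈ 1.190 in

CN(I) from CN(II)=80: (4.2·80)/(10 − 0.058·80) = 4200/67 ≈ 62.687
S = 1000/(4200/67) − 10 = 125/21 in ≈ 5.952 in
Ia = 0.2·(125/21) = 25/21 in ≈ 1.190 in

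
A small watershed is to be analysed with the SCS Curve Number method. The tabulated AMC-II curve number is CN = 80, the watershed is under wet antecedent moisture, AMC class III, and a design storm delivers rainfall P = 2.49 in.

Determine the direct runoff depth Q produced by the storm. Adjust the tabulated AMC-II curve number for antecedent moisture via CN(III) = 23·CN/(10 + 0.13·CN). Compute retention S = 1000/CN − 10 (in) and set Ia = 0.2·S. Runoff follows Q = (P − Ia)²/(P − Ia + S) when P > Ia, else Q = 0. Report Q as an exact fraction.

Wet (AMC III): CN(III) = 23·80/(10 + 0.13·80) = 1840/(102/5) = 4600/51 ≈ 90.196
S = 1000/(4600/51) − 10 = 25/23 in ≈ 1.087 in
Ia = 0.2S: 0.2·1.087 = 0.217 in (exactly 5/23)
P − Ia = 2.490 − 0.217 = 5227/2300 ≈ 2.273 in (> 0, runoff occurs)
Q = (5227/2300)²/((5227/2300) + 25/23) = (27321529/5290000)/(7727/2300) = 27321529/17772100 in ≈ 1.537 in

Q = 27321529/17772100 in ≈ 1.537 in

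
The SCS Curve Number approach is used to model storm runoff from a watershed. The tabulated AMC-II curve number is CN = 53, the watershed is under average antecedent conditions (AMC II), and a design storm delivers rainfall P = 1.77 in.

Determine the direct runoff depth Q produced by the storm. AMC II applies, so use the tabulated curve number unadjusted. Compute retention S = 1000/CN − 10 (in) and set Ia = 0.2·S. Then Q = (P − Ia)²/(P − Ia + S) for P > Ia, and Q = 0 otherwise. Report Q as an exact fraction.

Average conditions: CN = 53 (no AMC adjustment).
Retention S: 1000/CN − 10 with CN=53.000 → S = 470/53 ≈ 8.868 in
Ia = 0.2S: 0.2·8.868 = 1.774 in (exactly 94/53)
P = 1.770 ≤ Ia = 1.774 in: entire storm abstracted, Q = 0.

Q = 0 in ≈ 0.000 in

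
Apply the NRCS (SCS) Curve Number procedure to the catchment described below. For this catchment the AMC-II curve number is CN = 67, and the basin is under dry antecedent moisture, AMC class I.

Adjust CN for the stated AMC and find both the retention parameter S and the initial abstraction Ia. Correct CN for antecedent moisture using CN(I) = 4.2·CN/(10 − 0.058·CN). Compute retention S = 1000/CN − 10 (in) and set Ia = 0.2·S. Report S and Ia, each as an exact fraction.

Adjust CN=67 to AMC I: 4.2·67/(10 − 0.058·67) → (1407/5) ÷ (3057/500) = 46900/1019 ≈ 46.026
Max retention: S = 1000/(46900/1019) − 10 = 5500/469 in (≈ 11.727 in)
Ia = 0.2S: 0.2·11.727 = 2.345 in (exactly 1100/469)

S = 5500/469 in ≈ 11.727 in; Ia = 1100/469 in ≈ 2.345 in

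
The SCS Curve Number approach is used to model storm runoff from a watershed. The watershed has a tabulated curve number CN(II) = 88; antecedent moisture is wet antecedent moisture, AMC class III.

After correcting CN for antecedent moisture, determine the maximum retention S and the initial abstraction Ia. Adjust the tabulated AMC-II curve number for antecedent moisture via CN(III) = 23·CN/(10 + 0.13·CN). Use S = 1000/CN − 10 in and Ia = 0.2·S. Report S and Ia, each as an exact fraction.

S = 150/253 in ≈ 0.593 in; Ia = 30/253 in ≈ 0.119 in

CN(III) from CN(II)=88: (23·88)/(10 + 0.13·88) = 6325/67 ≈ 94.403
Retention S: 1000/CN − 10 with CN=94.403 → S = 150/253 ≈ 0.593 in
Ia = 0.2S: 0.2·0.593 = 0.119 in (exactly 30/253)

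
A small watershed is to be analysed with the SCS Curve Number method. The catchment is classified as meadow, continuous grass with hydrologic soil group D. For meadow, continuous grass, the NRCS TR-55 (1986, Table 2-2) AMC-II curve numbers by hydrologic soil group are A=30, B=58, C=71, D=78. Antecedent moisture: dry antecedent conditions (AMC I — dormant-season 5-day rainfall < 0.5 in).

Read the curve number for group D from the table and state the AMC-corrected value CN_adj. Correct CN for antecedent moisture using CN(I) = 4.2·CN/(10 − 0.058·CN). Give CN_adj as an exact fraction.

NRCS table: meadow, continuous grass, soil group D → CN(II) = 78
Dry (AMC I): CN(I) = 4.2·78/(10 − 0.058·78) = (1638/5)/(1369/250) = 81900/1369 ≈ 59.825

CN_adj = 81900/1369 ≈ 59.825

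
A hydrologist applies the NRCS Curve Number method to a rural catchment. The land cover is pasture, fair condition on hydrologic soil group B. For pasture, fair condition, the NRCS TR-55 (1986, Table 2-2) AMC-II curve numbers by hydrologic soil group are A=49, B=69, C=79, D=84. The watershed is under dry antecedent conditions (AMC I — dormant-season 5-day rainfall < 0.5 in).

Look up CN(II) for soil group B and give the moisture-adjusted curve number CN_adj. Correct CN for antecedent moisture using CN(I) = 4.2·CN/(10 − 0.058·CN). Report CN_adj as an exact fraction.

NRCS table: pasture, fair condition, soil group B → CN(II) = 69
Dry (AMC I): CN(I) = 4.2·69/(10 − 0.058·69) = (1449/5)/(2999/500) = 144900/2999 ≈ 48.316

CN_adj = 144900/2999 ≈ 48.316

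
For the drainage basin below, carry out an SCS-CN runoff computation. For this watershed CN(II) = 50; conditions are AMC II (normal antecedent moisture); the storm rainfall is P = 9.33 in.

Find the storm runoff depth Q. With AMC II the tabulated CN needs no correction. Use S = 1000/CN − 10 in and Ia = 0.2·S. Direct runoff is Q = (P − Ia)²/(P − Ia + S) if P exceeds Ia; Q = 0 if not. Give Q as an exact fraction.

Q = 537289/173300 in ≈ 3.100 in

AMC II — tabulated CN = 50 applies directly.
S = 1000/50 − 10 = 10 in ≈ 10.000 in
Ia = 0.2·10 = 2 in ≈ 2.000 in
Since P=9.330 > Ia=2.000: effective rainfall P−Ia = 733/100 in
Q = (733/100)²/((733/100) + 10) = (537289/10000)/(1733/100) = 537289/173300 in ≈ 3.100 in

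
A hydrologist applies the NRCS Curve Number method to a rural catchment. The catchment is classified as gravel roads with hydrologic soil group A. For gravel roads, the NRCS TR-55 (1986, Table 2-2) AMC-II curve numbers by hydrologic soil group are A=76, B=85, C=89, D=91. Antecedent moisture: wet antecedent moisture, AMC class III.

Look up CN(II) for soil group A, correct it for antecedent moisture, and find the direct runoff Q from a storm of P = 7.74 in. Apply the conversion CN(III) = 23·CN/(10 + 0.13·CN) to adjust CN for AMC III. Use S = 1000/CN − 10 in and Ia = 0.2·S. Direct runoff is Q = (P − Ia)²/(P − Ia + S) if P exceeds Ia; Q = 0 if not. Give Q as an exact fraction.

NRCS table: gravel roads, soil group A → CN(II) = 76
CN(III) from CN(II)=76: (23·76)/(10 + 0.13·76) = 43700/497 ≈ 87.928
Max retention: S = 1000/(43700/497) − 10 = 600/437 in (≈ 1.373 in)
Initial abstraction Ia = S/5 = (600/437)/5 = 120/437 ≈ 0.275 in
Since P=7.740 > Ia=0.275: effective rainfall P−Ia = 163119/21850 in
Q: (163119/21850)² ÷ (193119/21850) = 8869269387/1406550050 in (≈ 6.306 in)

Q = 8869269387/1406550050 in ≈ 6.306 in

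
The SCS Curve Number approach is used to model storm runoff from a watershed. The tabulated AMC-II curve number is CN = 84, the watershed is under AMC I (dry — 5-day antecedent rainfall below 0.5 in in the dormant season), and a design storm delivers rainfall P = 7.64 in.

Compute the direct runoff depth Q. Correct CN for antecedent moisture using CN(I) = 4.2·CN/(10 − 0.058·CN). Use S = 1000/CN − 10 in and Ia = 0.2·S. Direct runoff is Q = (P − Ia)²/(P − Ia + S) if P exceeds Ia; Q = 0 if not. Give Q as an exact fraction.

CN(I) from CN(II)=84: (4.2·84)/(10 − 0.058·84) = 44100/641 ≈ 68.799
Retention S: 1000/CN − 10 with CN=68.799 → S = 2000/441 ≈ 4.535 in
Ia = 0.2S: 0.2·4.535 = 0.907 in (exactly 400/441)
Excess rainfall: 7.640 − 0.907 = 6.733 in; P > Ia so Q > 0
Runoff Q = (P−Ia)²/(P−Ia+S) = (6.733)²/(6.733+4.535) = 5510241361/1369646775 ≈ 4.023 in

Q = 5510241361/1369646775 in ≈ 4.023 in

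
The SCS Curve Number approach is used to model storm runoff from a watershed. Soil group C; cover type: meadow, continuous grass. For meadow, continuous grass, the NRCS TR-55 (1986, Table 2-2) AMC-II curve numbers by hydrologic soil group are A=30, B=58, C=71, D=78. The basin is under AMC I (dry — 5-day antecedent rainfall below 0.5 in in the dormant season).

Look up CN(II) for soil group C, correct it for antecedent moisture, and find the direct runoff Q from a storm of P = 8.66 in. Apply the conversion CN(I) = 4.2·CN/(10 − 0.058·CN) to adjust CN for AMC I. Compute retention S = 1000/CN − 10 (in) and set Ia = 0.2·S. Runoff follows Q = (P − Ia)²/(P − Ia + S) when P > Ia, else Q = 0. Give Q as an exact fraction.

NRCS table: meadow, continuous grass, soil group C → CN(II) = 71
Dry (AMC I): CN(I) = 4.2·71/(10 − 0.058·71) = (1491/5)/(2941/500) = 149100/2941 ≈ 50.697
S = 1000/(149100/2941) − 10 = 14500/1491 in ≈ 9.725 in
Ia = 0.2·(14500/1491) = 2900/1491 in ≈ 1.945 in
Excess rainfall: 8.660 − 1.945 = 6.715 in; P > Ia so Q > 0
Q = (500603/74550)²/((500603/74550) + 14500/1491) = (250603363609/5557702500)/(1225603/74550) = 250603363609/91368703650 in ≈ 2.743 in

Q = 250603363609/91368703650 in ≈ 2.743 in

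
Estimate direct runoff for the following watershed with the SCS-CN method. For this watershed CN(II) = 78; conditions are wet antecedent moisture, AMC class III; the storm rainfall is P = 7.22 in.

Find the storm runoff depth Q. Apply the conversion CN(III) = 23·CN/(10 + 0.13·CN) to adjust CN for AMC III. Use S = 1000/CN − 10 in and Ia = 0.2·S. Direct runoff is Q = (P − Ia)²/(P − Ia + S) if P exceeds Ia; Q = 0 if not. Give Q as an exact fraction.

Wet (AMC III): CN(III) = 23·78/(10 + 0.13·78) = 1794/(1007/50) = 89700/1007 ≈ 89.076
S = 1000/(89700/1007) − 10 = 1100/897 in ≈ 1.226 in
Initial abstraction Ia = S/5 = (1100/897)/5 = 220/897 ≈ 0.245 in
Since P=7.220 > Ia=0.245: effective rainfall P−Ia = 312817/44850 in
Runoff Q = (P−Ia)²/(P−Ia+S) = (6.975)²/(6.975+1.226) = 97854475489/16496592450 ≈ 5.932 in

Q = 97854475489/16496592450 in ≈ 5.932 in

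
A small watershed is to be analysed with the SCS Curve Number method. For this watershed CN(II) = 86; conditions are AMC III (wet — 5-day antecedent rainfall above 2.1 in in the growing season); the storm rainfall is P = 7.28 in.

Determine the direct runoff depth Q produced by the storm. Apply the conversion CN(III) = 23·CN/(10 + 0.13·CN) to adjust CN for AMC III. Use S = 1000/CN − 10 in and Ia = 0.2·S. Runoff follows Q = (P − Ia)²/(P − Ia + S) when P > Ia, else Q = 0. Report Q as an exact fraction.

Q = 2225110286/342614325 in ≈ 6.495 in

CN(III) from CN(II)=86: (23·86)/(10 + 0.13·86) = 98900/1059 ≈ 93.390
Retention S: 1000/CN − 10 with CN=93.390 → S = 700/989 ≈ 0.708 in
Ia = 0.2S: 0.2·0.708 = 0.142 in (exactly 140/989)
Excess rainfall: 7.280 − 0.142 = 7.138 in; P > Ia so Q > 0
Q: (176498/24725)² ÷ (193998/24725) = 2225110286/342614325 in (≈ 6.495 in)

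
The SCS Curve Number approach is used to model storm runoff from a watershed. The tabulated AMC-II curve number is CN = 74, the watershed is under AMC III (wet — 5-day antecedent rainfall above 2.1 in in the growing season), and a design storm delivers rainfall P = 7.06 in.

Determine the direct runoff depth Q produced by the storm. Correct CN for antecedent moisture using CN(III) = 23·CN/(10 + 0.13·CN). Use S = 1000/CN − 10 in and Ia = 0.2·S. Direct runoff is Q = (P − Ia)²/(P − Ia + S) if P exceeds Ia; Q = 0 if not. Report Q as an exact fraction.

CN(III) from CN(II)=74: (23·74)/(10 + 0.13·74) = 85100/981 ≈ 86.748
S = 1000/(85100/981) − 10 = 1300/851 in ≈ 1.528 in
Ia = 0.2·(1300/851) = 260/851 in ≈ 0.306 in
Excess rainfall: 7.060 − 0.306 = 6.754 in; P > Ia so Q > 0
Q = (287403/42550)²/((287403/42550) + 1300/851) = (82600484409/1810502500)/(352403/42550) = 82600484409/14994747650 in ≈ 5.509 in

Q = 82600484409/14994747650 in ≈ 5.509 in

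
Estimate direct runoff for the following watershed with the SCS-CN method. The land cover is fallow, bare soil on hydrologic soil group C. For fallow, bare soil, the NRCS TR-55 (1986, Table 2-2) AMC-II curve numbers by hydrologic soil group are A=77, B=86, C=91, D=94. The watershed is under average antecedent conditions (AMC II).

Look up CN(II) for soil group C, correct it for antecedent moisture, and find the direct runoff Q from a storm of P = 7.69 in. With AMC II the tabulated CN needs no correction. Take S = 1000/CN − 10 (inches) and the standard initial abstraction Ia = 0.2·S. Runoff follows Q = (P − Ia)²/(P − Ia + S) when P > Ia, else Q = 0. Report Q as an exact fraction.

Q = 4648376041/702328900 in ≈ 6.619 in

NRCS table: fallow, bare soil, soil group C → CN(II) = 91
AMC II — tabulated CN = 91 applies directly.
Retention S: 1000/CN − 10 with CN=91.000 → S = 90/91 ≈ 0.989 in
Ia = 0.2S: 0.2·0.989 = 0.198 in (exactly 18/91)
Since P=7.690 > Ia=0.198: effective rainfall P−Ia = 68179/9100 in
Q = (68179/9100)²/((68179/9100) + 90/91) = (4648376041/82810000)/(77179/9100) = 4648376041/702328900 in ≈ 6.619 in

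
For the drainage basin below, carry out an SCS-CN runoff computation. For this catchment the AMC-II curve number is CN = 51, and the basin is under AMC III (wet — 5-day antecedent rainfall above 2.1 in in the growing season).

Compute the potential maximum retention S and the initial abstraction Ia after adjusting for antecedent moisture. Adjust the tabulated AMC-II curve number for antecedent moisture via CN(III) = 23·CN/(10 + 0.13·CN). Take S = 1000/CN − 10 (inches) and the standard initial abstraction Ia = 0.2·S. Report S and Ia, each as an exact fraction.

S = 4900/1173 in ≈ 4.177 in; Ia = 980/1173 in ≈ 0.835 in

CN(III) from CN(II)=51: (23·51)/(10 + 0.13·51) = 117300/1663 ≈ 70.535
Retention S: 1000/CN − 10 with CN=70.535 → S = 4900/1173 ≈ 4.177 in
Ia = 0.2S: 0.2·4.177 = 0.835 in (exactly 980/1173)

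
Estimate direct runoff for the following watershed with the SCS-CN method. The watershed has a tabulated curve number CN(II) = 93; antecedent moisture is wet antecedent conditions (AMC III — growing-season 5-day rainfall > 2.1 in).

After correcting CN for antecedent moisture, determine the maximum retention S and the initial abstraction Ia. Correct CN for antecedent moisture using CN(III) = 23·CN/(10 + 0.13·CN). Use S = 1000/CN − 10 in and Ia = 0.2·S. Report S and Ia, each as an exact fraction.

S = 700/2139 in ≈ 0.327 in; Ia = 140/2139 in ≈ 0.065 in

CN(III) from CN(II)=93: (23·93)/(10 + 0.13·93) = 213900/2209 ≈ 96.831
S = 1000/(213900/2209) − 10 = 700/2139 in ≈ 0.327 in
Ia = 0.2·(700/2139) = 140/2139 in ≈ 0.065 in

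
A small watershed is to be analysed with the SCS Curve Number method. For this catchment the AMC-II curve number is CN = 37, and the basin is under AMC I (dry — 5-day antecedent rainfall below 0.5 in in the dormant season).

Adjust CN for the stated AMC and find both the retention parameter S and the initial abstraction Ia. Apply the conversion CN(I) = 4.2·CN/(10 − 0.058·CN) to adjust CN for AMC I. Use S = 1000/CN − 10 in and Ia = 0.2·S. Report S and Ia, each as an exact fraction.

S = 1500/37 in ≈ 40.541 in; Ia = 300/37 in ≈ 8.108 in

Dry (AMC I): CN(I) = 4.2·37/(10 − 0.058·37) = (777/5)/(3927/500) = 3700/187 ≈ 19.786
S = 1000/(3700/187) − 10 = 1500/37 in ≈ 40.541 in
Ia = 0.2·(1500/37) = 300/37 in ≈ 8.108 in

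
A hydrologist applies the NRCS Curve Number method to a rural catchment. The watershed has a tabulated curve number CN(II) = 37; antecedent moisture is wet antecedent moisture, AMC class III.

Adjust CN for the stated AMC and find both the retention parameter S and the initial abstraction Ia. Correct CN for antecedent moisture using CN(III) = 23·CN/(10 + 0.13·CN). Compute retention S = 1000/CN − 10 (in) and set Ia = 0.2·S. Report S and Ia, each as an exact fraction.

S = 6300/851 in ≈ 7.403 in; Ia = 1260/851 in ≈ 1.481 in

Adjust CN=37 to AMC III: 23·37/(10 + 0.13·37) → 851 ÷ (1481/100) = 85100/1481 ≈ 57.461
S = 1000/(85100/1481) − 10 = 6300/851 in ≈ 7.403 in
Ia = 0.2·(6300/851) = 1260/851 in ≈ 1.481 in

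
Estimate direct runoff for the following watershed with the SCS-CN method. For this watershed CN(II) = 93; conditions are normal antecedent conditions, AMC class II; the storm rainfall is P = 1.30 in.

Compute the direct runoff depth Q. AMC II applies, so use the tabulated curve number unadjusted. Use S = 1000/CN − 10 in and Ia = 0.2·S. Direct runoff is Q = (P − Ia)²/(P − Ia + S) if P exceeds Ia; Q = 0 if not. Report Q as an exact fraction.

Q = 1142761/1645170 in ≈ 0.695 in

Average conditions: CN = 93 (no AMC adjustment).
S = 1000/93 − 10 = 70/93 in ≈ 0.753 in
Ia = 0.2·(70/93) = 14/93 in ≈ 0.151 in
Since P=1.300 > Ia=0.151: effective rainfall P−Ia = 1069/930 in
Runoff Q = (P−Ia)²/(P−Ia+S) = (1.149)²/(1.149+0.753) = 1142761/1645170 ≈ 0.695 in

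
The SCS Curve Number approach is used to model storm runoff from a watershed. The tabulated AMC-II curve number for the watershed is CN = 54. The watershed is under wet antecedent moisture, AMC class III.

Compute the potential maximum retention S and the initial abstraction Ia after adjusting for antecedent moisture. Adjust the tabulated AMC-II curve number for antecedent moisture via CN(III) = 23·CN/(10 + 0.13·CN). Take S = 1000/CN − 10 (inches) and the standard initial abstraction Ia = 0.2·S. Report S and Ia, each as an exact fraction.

CN(III) from CN(II)=54: (23·54)/(10 + 0.13·54) = 2700/37 ≈ 72.973
S = 1000/(2700/37) − 10 = 100/27 in ≈ 3.704 in
Ia = 0.2·(100/27) = 20/27 in ≈ 0.741 in

S = 100/27 in ≈ 3.704 in; Ia = 20/27 in ≈ 0.741 in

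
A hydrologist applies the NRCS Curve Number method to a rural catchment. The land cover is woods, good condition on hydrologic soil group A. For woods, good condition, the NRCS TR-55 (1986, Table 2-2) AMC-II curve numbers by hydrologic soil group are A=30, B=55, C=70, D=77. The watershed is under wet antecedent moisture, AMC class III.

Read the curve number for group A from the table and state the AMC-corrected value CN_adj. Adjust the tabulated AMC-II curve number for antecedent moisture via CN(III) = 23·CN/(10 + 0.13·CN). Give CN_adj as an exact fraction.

NRCS table: woods, good condition, soil group A → CN(II) = 30
Adjust CN=30 to AMC III: 23·30/(10 + 0.13·30) → 690 ÷ (139/10) = 6900/139 ≈ 49.640

CN_adj = 6900/139 ≈ 49.640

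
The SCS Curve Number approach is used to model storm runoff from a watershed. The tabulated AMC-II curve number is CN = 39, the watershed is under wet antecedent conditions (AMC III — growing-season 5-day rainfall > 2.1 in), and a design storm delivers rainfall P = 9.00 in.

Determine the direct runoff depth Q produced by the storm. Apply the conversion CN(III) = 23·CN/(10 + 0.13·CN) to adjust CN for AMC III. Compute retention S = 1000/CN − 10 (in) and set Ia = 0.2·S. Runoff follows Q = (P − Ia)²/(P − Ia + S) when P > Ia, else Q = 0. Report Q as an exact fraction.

Q = 46963609/11618841 in ≈ 4.042 in

CN(III) from CN(II)=39: (23·39)/(10 + 0.13·39) = 89700/1507 ≈ 59.522
Retention S: 1000/CN − 10 with CN=59.522 → S = 6100/897 ≈ 6.800 in
Ia = 0.2S: 0.2·6.800 = 1.360 in (exactly 1220/897)
P − Ia = 9.000 − 1.360 = 6853/897 ≈ 7.640 in (> 0, runoff occurs)
Runoff Q = (P−Ia)²/(P−Ia+S) = (7.640)²/(7.640+6.800) = 46963609/11618841 ≈ 4.042 in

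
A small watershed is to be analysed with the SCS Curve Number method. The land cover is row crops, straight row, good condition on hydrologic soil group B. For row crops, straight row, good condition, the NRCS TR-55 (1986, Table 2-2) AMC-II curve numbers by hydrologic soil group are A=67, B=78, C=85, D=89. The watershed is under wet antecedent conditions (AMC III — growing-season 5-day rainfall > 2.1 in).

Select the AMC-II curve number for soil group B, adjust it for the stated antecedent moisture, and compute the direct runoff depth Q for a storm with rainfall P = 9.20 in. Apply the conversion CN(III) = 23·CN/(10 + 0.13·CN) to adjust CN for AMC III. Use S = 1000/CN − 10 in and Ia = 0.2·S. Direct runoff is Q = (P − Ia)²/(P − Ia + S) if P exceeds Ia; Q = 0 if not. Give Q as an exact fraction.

NRCS table: row crops, straight row, good condition, soil group B → CN(II) = 78
CN(III) from CN(II)=78: (23·78)/(10 + 0.13·78) = 89700/1007 ≈ 89.076
Retention S: 1000/CN − 10 with CN=89.076 → S = 1100/897 ≈ 1.226 in
Initial abstraction Ia = S/5 = (1100/897)/5 = 220/897 ≈ 0.245 in
P − Ia = 9.200 − 0.245 = 40162/4485 ≈ 8.955 in (> 0, runoff occurs)
Q = (40162/4485)²/((40162/4485) + 1100/897) = (1612986244/20115225)/(45662/4485) = 806493122/102397035 in ≈ 7.876 in

Q = 806493122/102397035 in ≈ 7.876 in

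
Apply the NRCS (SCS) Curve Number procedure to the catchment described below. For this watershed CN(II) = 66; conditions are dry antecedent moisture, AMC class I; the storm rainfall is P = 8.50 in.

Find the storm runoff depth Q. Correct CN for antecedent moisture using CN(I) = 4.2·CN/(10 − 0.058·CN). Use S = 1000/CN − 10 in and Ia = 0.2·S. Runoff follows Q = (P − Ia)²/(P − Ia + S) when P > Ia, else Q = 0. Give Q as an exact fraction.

Adjust CN=66 to AMC I: 4.2·66/(10 − 0.058·66) → (1386/5) ÷ (1543/250) = 69300/1543 ≈ 44.913
S = 1000/(69300/1543) − 10 = 8500/693 in ≈ 12.266 in
Ia = 0.2·(8500/693) = 1700/693 in ≈ 2.453 in
Excess rainfall: 8.500 − 2.453 = 6.047 in; P > Ia so Q > 0
Q = (8381/1386)²/((8381/1386) + 8500/693) = (70241161/1920996)/(25381/1386) = 4131833/2069298 in ≈ 1.997 in

Q = 4131833/2069298 in ≈ 1.997 in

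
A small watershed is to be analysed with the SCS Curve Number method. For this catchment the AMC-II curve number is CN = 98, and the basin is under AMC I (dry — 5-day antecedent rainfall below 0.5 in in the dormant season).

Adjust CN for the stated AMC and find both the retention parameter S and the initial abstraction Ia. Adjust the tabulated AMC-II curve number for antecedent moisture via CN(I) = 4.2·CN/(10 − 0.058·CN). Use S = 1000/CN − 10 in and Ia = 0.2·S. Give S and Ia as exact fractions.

S = 500/1029 in ≈ 0.486 in; Ia = 100/1029 in ≈ 0.097 in

Adjust CN=98 to AMC I: 4.2·98/(10 − 0.058·98) → (2058/5) ÷ (1079/250) = 102900/1079 ≈ 95.366
Retention S: 1000/CN − 10 with CN=95.366 → S = 500/1029 ≈ 0.486 in
Ia = 0.2S: 0.2·0.486 = 0.097 in (exactly 100/1029)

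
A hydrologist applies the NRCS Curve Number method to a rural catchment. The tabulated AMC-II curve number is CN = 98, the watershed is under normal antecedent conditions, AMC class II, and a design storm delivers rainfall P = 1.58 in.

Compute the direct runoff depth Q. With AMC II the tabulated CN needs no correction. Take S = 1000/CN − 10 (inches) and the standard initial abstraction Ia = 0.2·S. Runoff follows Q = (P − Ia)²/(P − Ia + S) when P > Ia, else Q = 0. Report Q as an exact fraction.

CN(II) = 98; AMC II needs no correction.
S = 1000/98 − 10 = 10/49 in ≈ 0.204 in
Ia = 0.2·(10/49) = 2/49 in ≈ 0.041 in
Since P=1.580 > Ia=0.041: effective rainfall P−Ia = 3771/2450 in
Q = (3771/2450)²/((3771/2450) + 10/49) = (14220441/6002500)/(4271/2450) = 14220441/10463950 in ≈ 1.359 in

Q = 14220441/10463950 in ≈ 1.359 in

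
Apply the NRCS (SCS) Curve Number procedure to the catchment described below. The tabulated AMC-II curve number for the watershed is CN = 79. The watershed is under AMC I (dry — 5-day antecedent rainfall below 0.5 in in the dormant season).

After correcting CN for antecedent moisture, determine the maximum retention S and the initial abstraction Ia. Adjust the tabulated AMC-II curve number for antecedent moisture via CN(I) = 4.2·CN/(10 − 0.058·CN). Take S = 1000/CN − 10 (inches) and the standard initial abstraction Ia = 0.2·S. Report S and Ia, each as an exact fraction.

S = 500/79 in ≈ 6.329 in; Ia = 100/79 in ≈ 1.266 in

Dry (AMC I): CN(I) = 4.2·79/(10 − 0.058·79) = (1659/5)/(2709/500) = 7900/129 ≈ 61.240
S = 1000/(7900/129) − 10 = 500/79 in ≈ 6.329 in
Ia = 0.2·(500/79) = 100/79 in ≈ 1.266 in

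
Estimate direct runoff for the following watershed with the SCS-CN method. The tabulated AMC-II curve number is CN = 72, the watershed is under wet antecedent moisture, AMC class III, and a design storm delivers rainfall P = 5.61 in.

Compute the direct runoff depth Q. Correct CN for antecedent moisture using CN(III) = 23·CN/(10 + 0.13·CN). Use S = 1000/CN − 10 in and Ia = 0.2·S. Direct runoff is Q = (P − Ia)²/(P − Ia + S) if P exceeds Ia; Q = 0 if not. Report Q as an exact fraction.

Q = 11908702129/2983428900 in ≈ 3.992 in

CN(III) from CN(II)=72: (23·72)/(10 + 0.13·72) = 10350/121 ≈ 85.537
S = 1000/(10350/121) − 10 = 350/207 in ≈ 1.691 in
Ia = 0.2·(350/207) = 70/207 in ≈ 0.338 in
Excess rainfall: 5.610 − 0.338 = 5.272 in; P > Ia so Q > 0
Runoff Q = (P−Ia)²/(P−Ia+S) = (5.272)²/(5.272+1.691) = 11908702129/2983428900 ≈ 3.992 in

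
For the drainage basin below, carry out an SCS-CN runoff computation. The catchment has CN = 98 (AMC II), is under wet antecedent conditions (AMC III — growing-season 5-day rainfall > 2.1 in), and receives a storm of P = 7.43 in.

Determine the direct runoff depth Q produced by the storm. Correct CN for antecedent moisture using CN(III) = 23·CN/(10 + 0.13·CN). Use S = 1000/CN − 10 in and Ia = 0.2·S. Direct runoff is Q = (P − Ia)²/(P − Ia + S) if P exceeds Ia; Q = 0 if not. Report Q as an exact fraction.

Q = 697828000321/95272184700 in ≈ 7.325 in

Wet (AMC III): CN(III) = 23·98/(10 + 0.13·98) = 2254/(1137/50) = 112700/1137 ≈ 99.120
Max retention: S = 1000/(112700/1137) − 10 = 100/1127 in (≈ 0.089 in)
Initial abstraction Ia = S/5 = (100/1127)/5 = 20/1127 ≈ 0.018 in
Since P=7.430 > Ia=0.018: effective rainfall P−Ia = 835361/112700 in
Q: (835361/112700)² ÷ (845361/112700) = 697828000321/95272184700 in (≈ 7.325 in)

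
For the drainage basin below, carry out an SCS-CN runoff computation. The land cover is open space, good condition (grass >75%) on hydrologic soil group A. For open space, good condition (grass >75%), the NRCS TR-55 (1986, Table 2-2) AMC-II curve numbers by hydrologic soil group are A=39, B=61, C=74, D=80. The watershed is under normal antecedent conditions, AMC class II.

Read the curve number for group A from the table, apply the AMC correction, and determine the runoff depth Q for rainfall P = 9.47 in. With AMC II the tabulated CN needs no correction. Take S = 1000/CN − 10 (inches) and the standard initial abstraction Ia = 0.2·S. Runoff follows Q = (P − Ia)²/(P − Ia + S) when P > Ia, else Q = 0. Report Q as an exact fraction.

NRCS table: open space, good condition (grass >75%), soil group A → CN(II) = 39
AMC II — tabulated CN = 39 applies directly.
Max retention: S = 1000/39 − 10 = 610/39 in (≈ 15.641 in)
Initial abstraction Ia = S/5 = (610/39)/5 = 122/39 ≈ 3.128 in
Excess rainfall: 9.470 − 3.128 = 6.342 in; P > Ia so Q > 0
Q = (24733/3900)²/((24733/3900) + 610/39) = (611721289/15210000)/(85733/3900) = 611721289/334358700 in ≈ 1.830 in

Q = 611721289/334358700 in ≈ 1.830 in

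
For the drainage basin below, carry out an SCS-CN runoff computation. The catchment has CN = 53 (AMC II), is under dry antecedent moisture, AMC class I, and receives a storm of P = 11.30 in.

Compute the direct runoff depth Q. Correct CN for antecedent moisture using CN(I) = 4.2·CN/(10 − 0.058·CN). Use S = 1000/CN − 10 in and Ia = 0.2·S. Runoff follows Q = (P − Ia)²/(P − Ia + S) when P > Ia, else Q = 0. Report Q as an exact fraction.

Adjust CN=53 to AMC I: 4.2·53/(10 − 0.058·53) → (1113/5) ÷ (3463/500) = 111300/3463 ≈ 32.140
S = 1000/(111300/3463) − 10 = 23500/1113 in ≈ 21.114 in
Ia = 0.2·(23500/1113) = 4700/1113 in ≈ 4.223 in
Since P=11.300 > Ia=4.223: effective rainfall P−Ia = 78769/11130 in
Runoff Q = (P−Ia)²/(P−Ia+S) = (7.077)²/(7.077+21.114) = 6204555361/3492248970 ≈ 1.777 in

Q = 6204555361/3492248970 in ≈ 1.777 in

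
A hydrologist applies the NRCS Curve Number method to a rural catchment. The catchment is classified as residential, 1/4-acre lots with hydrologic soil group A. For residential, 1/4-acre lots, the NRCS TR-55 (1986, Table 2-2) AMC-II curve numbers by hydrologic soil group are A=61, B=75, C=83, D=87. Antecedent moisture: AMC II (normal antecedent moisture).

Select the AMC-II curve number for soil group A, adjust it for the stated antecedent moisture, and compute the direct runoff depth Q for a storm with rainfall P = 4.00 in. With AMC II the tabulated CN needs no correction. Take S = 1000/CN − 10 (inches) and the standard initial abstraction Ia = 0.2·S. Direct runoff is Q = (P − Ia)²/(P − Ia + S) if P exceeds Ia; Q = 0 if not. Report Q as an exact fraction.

Q = 6889/8479 in ≈ 0.812 in

NRCS table: residential, 1/4-acre lots, soil group A → CN(II) = 61
AMC II — tabulated CN = 61 applies directly.
Max retention: S = 1000/61 − 10 = 390/61 in (≈ 6.393 in)
Ia = 0.2S: 0.2·6.393 = 1.279 in (exactly 78/61)
Excess rainfall: 4.000 − 1.279 = 2.721 in; P > Ia so Q > 0
Runoff Q = (P−Ia)²/(P−Ia+S) = (2.721)²/(2.721+6.393) = 6889/8479 ≈ 0.812 in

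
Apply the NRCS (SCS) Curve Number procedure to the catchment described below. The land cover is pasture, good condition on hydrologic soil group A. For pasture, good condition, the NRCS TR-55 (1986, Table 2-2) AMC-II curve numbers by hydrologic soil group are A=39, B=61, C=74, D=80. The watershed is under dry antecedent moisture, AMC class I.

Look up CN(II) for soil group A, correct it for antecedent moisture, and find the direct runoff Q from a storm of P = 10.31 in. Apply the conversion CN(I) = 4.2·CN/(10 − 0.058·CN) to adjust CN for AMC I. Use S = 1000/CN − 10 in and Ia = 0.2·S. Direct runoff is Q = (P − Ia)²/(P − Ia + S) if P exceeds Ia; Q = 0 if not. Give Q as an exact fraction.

Q = 54938203321/268991459100 in ≈ 0.204 in

NRCS table: pasture, good condition, soil group A → CN(II) = 39
CN(I) from CN(II)=39: (4.2·39)/(10 − 0.058·39) = 81900/3869 ≈ 21.168
Max retention: S = 1000/(81900/3869) − 10 = 30500/819 in (≈ 37.241 in)
Initial abstraction Ia = S/5 = (30500/819)/5 = 6100/819 ≈ 7.448 in
Since P=10.310 > Ia=7.448: effective rainfall P−Ia = 234389/81900 in
Q = (234389/81900)²/((234389/81900) + 30500/819) = (54938203321/6707610000)/(3284389/81900) = 54938203321/268991459100 in ≈ 0.204 in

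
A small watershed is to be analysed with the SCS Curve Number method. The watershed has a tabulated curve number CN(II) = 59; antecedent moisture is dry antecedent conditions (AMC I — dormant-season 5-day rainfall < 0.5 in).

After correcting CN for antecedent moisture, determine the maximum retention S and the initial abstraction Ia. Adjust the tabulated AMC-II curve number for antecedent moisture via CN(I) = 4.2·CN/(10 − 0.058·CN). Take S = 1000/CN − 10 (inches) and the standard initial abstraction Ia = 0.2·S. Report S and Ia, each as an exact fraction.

CN(I) from CN(II)=59: (4.2·59)/(10 − 0.058·59) = 123900/3289 ≈ 37.671
Max retention: S = 1000/(123900/3289) − 10 = 20500/1239 in (≈ 16.546 in)
Ia = 0.2·(20500/1239) = 4100/1239 in ≈ 3.309 in

S = 20500/1239 in ≈ 16.546 in; Ia = 4100/1239 in ≈ 3.309 in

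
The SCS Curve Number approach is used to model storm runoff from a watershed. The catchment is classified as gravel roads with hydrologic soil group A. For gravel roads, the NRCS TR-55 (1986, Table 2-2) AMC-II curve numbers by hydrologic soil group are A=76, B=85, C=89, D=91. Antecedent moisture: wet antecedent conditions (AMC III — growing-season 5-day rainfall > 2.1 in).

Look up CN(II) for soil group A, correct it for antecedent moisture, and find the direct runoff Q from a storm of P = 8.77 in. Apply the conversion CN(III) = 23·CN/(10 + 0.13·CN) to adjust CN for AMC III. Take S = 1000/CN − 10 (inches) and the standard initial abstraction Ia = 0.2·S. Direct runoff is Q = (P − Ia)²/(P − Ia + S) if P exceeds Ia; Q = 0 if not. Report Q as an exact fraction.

Q = 137825820001/18845581300 in ≈ 7.313 in

NRCS table: gravel roads, soil group A → CN(II) = 76
Wet (AMC III): CN(III) = 23·76/(10 + 0.13·76) = 1748/(497/25) = 43700/497 ≈ 87.928
Max retention: S = 1000/(43700/497) − 10 = 600/437 in (≈ 1.373 in)
Initial abstraction Ia = S/5 = (600/437)/5 = 120/437 ≈ 0.275 in
Since P=8.770 > Ia=0.275: effective rainfall P−Ia = 371249/43700 in
Runoff Q = (P−Ia)²/(P−Ia+S) = (8.495)²/(8.495+1.373) = 137825820001/18845581300 ≈ 7.313 in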